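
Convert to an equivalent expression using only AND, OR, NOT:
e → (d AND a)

NOT e OR (d AND a)
(Implication elimination: A → B = NOT A OR B)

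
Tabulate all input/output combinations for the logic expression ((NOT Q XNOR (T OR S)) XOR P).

P | S | T | Q | Output
----------------------
0 | 0 | 0 | 0 | 0
0 | 0 | 0 | 1 | 1
0 | 0 | 1 | 0 | 1
0 | 0 | 1 | 1 | 0
0 | 1 | 0 | 0 | 1
0 | 1 | 0 | 1 | 0
0 | 1 | 1 | 0 | 1
0 | 1 | 1 | 1 | 0
1 | 0 | 0 | 0 | 1
1 | 0 | 0 | 1 | 0
1 | 0 | 1 | 0 | 0
1 | 0 | 1 | 1 | 1
1 | 1 | 0 | 0 | 0
1 | 1 | 0 | 1 | 1
1 | 1 | 1 | 0 | 0
1 | 1 | 1 | 1 | 1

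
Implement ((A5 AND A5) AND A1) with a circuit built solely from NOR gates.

((((A5 NOR A5) NOR (A5 NOR A5)) NOR ((A5 NOR A5) NOR (A5 NOR A5))) NOR (A1 NOR A1))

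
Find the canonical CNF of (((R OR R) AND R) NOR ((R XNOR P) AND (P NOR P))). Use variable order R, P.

(R OR P) AND (NOT R OR P) AND (NOT R OR NOT P)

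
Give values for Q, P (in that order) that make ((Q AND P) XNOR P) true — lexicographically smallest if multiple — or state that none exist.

Q=0, P=0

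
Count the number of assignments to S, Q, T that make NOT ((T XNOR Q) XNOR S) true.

Satisfying assignments: (0,0,0), (0,1,1), (1,0,1), (1,1,0)
Count: 4 out of 8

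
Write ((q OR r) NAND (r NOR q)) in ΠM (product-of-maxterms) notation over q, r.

ΠM() = TRUE (no maxterms)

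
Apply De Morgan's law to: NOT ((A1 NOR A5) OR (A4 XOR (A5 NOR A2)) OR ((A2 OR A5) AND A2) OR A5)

NOT (A1 NOR A5) AND NOT (A4 XOR (A5 NOR A2)) AND NOT ((A2 OR A5) AND A2) AND NOT A5
De Morgan's: NOT(OR of terms) = AND of negations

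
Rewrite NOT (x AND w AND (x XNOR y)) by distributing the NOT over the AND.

NOT x OR NOT w OR NOT (x XNOR y)
De Morgan's: NOT(AND of terms) = OR of negations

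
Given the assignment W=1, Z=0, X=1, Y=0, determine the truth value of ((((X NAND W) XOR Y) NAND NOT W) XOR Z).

Substituting: ((((1 NAND 1) XOR 0) NAND NOT 1) XOR 0)
= 1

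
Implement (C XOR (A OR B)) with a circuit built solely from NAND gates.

((C NAND (C NAND ((A NAND A) NAND (B NAND B)))) NAND (((A NAND A) NAND (B NAND B)) NAND (C NAND ((A NAND A) NAND (B NAND B)))))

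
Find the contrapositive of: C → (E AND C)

Contrapositive: NOT (E AND C) → NOT C
Note: A statement and its contrapositive are logically equivalent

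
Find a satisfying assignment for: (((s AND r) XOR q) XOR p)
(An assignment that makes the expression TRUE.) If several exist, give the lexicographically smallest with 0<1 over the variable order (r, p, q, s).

r=0, p=0, q=1, s=0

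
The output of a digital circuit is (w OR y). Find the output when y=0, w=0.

Substituting: (0 OR 0)
= 0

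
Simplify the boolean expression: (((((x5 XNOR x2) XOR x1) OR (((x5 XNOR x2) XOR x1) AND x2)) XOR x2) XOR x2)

By XOR self-cancellation ((E XOR v) XOR v = E) then absorption (E OR (E AND v) = E):
= ((x5 XNOR x2) XOR x1)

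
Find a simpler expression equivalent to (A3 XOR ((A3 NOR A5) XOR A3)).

By XOR self-cancellation ((E XOR v) XOR v = E):
= (A3 NOR A5)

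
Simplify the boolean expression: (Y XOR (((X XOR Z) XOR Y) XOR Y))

By XOR self-cancellation ((E XOR v) XOR v = E):
= ((X XOR Z) XOR Y)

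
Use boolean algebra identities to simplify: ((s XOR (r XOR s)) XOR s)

By XOR self-cancellation ((E XOR v) XOR v = E):
= (r XOR s)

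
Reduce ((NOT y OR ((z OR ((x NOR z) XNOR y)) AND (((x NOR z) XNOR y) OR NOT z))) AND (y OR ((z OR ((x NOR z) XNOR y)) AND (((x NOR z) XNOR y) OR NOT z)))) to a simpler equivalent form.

By distribution ((E OR v) AND (E OR NOT v) = E) then distribution ((E OR v) AND (E OR NOT v) = E):
= ((x NOR z) XNOR y)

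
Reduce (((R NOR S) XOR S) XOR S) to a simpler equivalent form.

By XOR self-cancellation ((E XOR v) XOR v = E):
= (R NOR S)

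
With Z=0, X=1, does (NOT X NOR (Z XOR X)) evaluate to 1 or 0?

Substituting: (NOT 1 NOR (0 XOR 1))
= 0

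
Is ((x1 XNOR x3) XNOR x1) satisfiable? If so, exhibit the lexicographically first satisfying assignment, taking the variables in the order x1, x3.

x1=0, x3=1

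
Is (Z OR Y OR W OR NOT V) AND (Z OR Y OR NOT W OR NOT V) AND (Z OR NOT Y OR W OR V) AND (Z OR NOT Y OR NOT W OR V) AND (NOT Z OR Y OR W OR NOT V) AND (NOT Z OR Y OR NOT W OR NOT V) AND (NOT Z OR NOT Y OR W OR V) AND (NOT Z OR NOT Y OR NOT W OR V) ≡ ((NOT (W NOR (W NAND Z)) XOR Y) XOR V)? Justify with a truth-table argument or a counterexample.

Yes, they are equivalent — the two output columns agree on all 16 assignments:
Z | Y | W | V | Expression 1 | Expression 2
-------------------------------------------
0 | 0 | 0 | 0 | 1 | 1
0 | 0 | 0 | 1 | 0 | 0
0 | 0 | 1 | 0 | 1 | 1
0 | 0 | 1 | 1 | 0 | 0
0 | 1 | 0 | 0 | 0 | 0
0 | 1 | 0 | 1 | 1 | 1
0 | 1 | 1 | 0 | 0 | 0
0 | 1 | 1 | 1 | 1 | 1
1 | 0 | 0 | 0 | 1 | 1
1 | 0 | 0 | 1 | 0 | 0
1 | 0 | 1 | 0 | 1 | 1
1 | 0 | 1 | 1 | 0 | 0
1 | 1 | 0 | 0 | 0 | 0
1 | 1 | 0 | 1 | 1 | 1
1 | 1 | 1 | 0 | 0 | 0
1 | 1 | 1 | 1 | 1 | 1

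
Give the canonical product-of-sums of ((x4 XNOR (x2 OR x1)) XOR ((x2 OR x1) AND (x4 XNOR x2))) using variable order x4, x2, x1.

ΠM(2, 3, 4, 6, 7) = (x4 OR NOT x2 OR x1) AND (x4 OR NOT x2 OR NOT x1) AND (NOT x4 OR x2 OR x1) AND (NOT x4 OR NOT x2 OR x1) AND (NOT x4 OR NOT x2 OR NOT x1)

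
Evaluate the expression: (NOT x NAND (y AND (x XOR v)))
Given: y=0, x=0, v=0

Substituting: (NOT 0 NAND (0 AND (0 XOR 0)))
= 1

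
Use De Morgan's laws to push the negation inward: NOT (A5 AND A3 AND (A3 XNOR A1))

NOT A5 OR NOT A3 OR NOT (A3 XNOR A1)
De Morgan's: NOT(AND of terms) = OR of negations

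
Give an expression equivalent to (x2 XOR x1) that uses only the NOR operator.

((((x2 NOR x1) NOR (x2 NOR x1)) NOR ((x2 NOR x1) NOR (x2 NOR x1))) NOR ((((x2 NOR x2) NOR (x1 NOR x1)) NOR ((x2 NOR x2) NOR (x1 NOR x1))) NOR (((x2 NOR x2) NOR (x1 NOR x1)) NOR ((x2 NOR x2) NOR (x1 NOR x1)))))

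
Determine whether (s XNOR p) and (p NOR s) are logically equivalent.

No. Counterexample: with s=1, p=1, Expression 1 = 1 but Expression 2 = 0.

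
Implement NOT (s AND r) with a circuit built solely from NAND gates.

(((s NAND r) NAND (s NAND r)) NAND ((s NAND r) NAND (s NAND r)))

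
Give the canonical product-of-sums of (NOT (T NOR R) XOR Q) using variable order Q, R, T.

ΠM(0, 5, 6, 7) = (Q OR R OR T) AND (NOT Q OR R OR NOT T) AND (NOT Q OR NOT R OR T) AND (NOT Q OR NOT R OR NOT T)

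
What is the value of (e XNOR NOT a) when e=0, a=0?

Substituting: (0 XNOR NOT 0)
= 0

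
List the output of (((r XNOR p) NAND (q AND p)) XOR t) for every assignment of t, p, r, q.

t | p | r | q | Output
----------------------
0 | 0 | 0 | 0 | 1
0 | 0 | 0 | 1 | 1
0 | 0 | 1 | 0 | 1
0 | 0 | 1 | 1 | 1
0 | 1 | 0 | 0 | 1
0 | 1 | 0 | 1 | 1
0 | 1 | 1 | 0 | 1
0 | 1 | 1 | 1 | 0
1 | 0 | 0 | 0 | 0
1 | 0 | 0 | 1 | 0
1 | 0 | 1 | 0 | 0
1 | 0 | 1 | 1 | 0
1 | 1 | 0 | 0 | 0
1 | 1 | 0 | 1 | 0
1 | 1 | 1 | 0 | 0
1 | 1 | 1 | 1 | 1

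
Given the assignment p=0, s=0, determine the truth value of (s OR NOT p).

Substituting: (0 OR NOT 0)
= 1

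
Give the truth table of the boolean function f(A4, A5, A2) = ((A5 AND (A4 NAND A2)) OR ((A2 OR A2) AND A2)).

A4 | A5 | A2 | Output
---------------------
0 | 0 | 0 | 0
0 | 0 | 1 | 1
0 | 1 | 0 | 1
0 | 1 | 1 | 1
1 | 0 | 0 | 0
1 | 0 | 1 | 1
1 | 1 | 0 | 1
1 | 1 | 1 | 1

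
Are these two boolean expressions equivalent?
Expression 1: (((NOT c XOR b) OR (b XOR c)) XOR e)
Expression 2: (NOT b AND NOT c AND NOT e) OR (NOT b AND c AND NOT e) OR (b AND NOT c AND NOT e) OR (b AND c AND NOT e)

Yes, they are equivalent — the two output columns agree on all 8 assignments:
b | c | e | Expression 1 | Expression 2
---------------------------------------
0 | 0 | 0 | 1 | 1
0 | 0 | 1 | 0 | 0
0 | 1 | 0 | 1 | 1
0 | 1 | 1 | 0 | 0
1 | 0 | 0 | 1 | 1
1 | 0 | 1 | 0 | 0
1 | 1 | 0 | 1 | 1
1 | 1 | 1 | 0 | 0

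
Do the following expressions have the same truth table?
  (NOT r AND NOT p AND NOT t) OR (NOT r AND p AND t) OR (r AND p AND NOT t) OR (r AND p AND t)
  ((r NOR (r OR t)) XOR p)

Yes, they are equivalent — the two output columns agree on all 8 assignments:
r | p | t | Expression 1 | Expression 2
---------------------------------------
0 | 0 | 0 | 1 | 1
0 | 0 | 1 | 0 | 0
0 | 1 | 0 | 0 | 0
0 | 1 | 1 | 1 | 1
1 | 0 | 0 | 0 | 0
1 | 0 | 1 | 0 | 0
1 | 1 | 0 | 1 | 1
1 | 1 | 1 | 1 | 1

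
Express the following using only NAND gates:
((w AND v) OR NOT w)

((((w NAND v) NAND (w NAND v)) NAND ((w NAND v) NAND (w NAND v))) NAND ((w NAND w) NAND (w NAND w)))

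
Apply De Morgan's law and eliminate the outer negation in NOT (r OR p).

NOT r AND NOT p
De Morgan's: NOT(OR of terms) = AND of negations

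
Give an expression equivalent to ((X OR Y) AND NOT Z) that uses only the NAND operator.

((((X NAND X) NAND (Y NAND Y)) NAND (Z NAND Z)) NAND (((X NAND X) NAND (Y NAND Y)) NAND (Z NAND Z)))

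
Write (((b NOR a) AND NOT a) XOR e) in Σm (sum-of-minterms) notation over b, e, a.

Σm(0, 3, 6, 7) = (NOT b AND NOT e AND NOT a) OR (NOT b AND e AND a) OR (b AND e AND NOT a) OR (b AND e AND a)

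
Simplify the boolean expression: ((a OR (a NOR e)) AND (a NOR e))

By absorption (E AND (E OR v) = E):
= (a NOR e)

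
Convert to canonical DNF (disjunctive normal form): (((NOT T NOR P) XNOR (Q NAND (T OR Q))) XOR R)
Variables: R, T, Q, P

(NOT R AND NOT T AND Q AND NOT P) OR (NOT R AND NOT T AND Q AND P) OR (NOT R AND T AND NOT Q AND NOT P) OR (NOT R AND T AND Q AND P) OR (R AND NOT T AND NOT Q AND NOT P) OR (R AND NOT T AND NOT Q AND P) OR (R AND T AND NOT Q AND P) OR (R AND T AND Q AND NOT P)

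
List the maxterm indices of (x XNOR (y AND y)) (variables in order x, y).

ΠM(1, 2) = (x OR NOT y) AND (NOT x OR y)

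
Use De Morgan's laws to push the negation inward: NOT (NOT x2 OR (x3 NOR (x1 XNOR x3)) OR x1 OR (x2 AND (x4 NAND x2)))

x2 AND NOT (x3 NOR (x1 XNOR x3)) AND NOT x1 AND NOT (x2 AND (x4 NAND x2))
De Morgan's: NOT(OR of terms) = AND of negations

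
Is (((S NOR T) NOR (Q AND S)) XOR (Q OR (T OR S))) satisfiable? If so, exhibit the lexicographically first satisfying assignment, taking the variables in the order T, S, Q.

T=0, S=0, Q=1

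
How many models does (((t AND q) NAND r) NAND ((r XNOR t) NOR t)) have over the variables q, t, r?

Satisfying assignments: (0,0,0), (0,1,0), (0,1,1), (1,0,0), (1,1,0), (1,1,1)
Count: 6 out of 8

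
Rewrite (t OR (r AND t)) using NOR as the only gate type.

((t NOR ((r NOR r) NOR (t NOR t))) NOR (t NOR ((r NOR r) NOR (t NOR t))))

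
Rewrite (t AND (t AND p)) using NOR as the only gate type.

((t NOR t) NOR (((t NOR t) NOR (p NOR p)) NOR ((t NOR t) NOR (p NOR p))))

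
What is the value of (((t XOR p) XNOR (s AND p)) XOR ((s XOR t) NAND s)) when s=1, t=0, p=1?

Substituting: (((0 XOR 1) XNOR (1 AND 1)) XOR ((1 XOR 0) NAND 1))
= 1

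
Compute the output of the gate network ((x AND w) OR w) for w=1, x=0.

Substituting: ((0 AND 1) OR 1)
= 1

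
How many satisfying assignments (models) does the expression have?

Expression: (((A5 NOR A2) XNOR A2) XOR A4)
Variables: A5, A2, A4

Satisfying assignments: (0,0,1), (0,1,1), (1,0,0), (1,1,1)
Count: 4 out of 8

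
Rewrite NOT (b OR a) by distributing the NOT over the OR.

NOT b AND NOT a
De Morgan's: NOT(OR of terms) = AND of negations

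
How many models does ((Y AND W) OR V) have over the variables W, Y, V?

Satisfying assignments: (0,0,1), (0,1,1), (1,0,1), (1,1,0), (1,1,1)
Count: 5 out of 8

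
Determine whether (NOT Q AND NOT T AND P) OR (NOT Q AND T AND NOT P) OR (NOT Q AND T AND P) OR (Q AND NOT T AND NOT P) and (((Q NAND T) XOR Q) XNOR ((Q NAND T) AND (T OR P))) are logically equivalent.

Yes, they are equivalent — the two output columns agree on all 8 assignments:
Q | T | P | Expression 1 | Expression 2
---------------------------------------
0 | 0 | 0 | 0 | 0
0 | 0 | 1 | 1 | 1
0 | 1 | 0 | 1 | 1
0 | 1 | 1 | 1 | 1
1 | 0 | 0 | 1 | 1
1 | 0 | 1 | 0 | 0
1 | 1 | 0 | 0 | 0
1 | 1 | 1 | 0 | 0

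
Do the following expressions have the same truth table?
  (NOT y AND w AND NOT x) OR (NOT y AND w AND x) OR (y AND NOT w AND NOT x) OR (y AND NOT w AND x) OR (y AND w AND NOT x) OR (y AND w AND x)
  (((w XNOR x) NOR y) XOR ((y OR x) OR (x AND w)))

Yes, they are equivalent — the two output columns agree on all 8 assignments:
y | w | x | Expression 1 | Expression 2
---------------------------------------
0 | 0 | 0 | 0 | 0
0 | 0 | 1 | 0 | 0
0 | 1 | 0 | 1 | 1
0 | 1 | 1 | 1 | 1
1 | 0 | 0 | 1 | 1
1 | 0 | 1 | 1 | 1
1 | 1 | 0 | 1 | 1
1 | 1 | 1 | 1 | 1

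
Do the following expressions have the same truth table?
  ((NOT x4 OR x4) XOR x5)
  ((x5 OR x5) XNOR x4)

No. Counterexample: with x4=1, x5=0, Expression 1 = 1 but Expression 2 = 0.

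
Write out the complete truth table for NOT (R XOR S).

S | R | Output
--------------
0 | 0 | 1
0 | 1 | 0
1 | 0 | 0
1 | 1 | 1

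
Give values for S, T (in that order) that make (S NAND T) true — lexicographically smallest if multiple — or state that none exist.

S=0, T=0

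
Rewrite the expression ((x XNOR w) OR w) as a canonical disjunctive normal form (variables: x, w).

(NOT x AND NOT w) OR (NOT x AND w) OR (x AND w)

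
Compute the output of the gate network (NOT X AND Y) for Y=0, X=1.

Substituting: (NOT 1 AND 0)
= 0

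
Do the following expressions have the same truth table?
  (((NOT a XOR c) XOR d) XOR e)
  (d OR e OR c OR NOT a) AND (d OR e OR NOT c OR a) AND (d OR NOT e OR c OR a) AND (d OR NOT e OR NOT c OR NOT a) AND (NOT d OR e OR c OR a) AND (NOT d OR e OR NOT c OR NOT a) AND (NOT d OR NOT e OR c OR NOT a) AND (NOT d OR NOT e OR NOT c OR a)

Yes, they are equivalent — the two output columns agree on all 16 assignments:
d | e | c | a | Expression 1 | Expression 2
-------------------------------------------
0 | 0 | 0 | 0 | 1 | 1
0 | 0 | 0 | 1 | 0 | 0
0 | 0 | 1 | 0 | 0 | 0
0 | 0 | 1 | 1 | 1 | 1
0 | 1 | 0 | 0 | 0 | 0
0 | 1 | 0 | 1 | 1 | 1
0 | 1 | 1 | 0 | 1 | 1
0 | 1 | 1 | 1 | 0 | 0
1 | 0 | 0 | 0 | 0 | 0
1 | 0 | 0 | 1 | 1 | 1
1 | 0 | 1 | 0 | 1 | 1
1 | 0 | 1 | 1 | 0 | 0
1 | 1 | 0 | 0 | 1 | 1
1 | 1 | 0 | 1 | 0 | 0
1 | 1 | 1 | 0 | 0 | 0
1 | 1 | 1 | 1 | 1 | 1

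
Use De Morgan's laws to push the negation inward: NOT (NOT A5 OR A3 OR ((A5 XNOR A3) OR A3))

A5 AND NOT A3 AND NOT ((A5 XNOR A3) OR A3)
De Morgan's: NOT(OR of terms) = AND of negations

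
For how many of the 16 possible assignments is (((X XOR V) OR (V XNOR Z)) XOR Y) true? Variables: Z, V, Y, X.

Satisfying assignments: (0,0,0,0), (0,0,0,1), (0,1,0,0), (0,1,1,1), (1,0,0,1), (1,0,1,0), (1,1,0,0), (1,1,0,1)
Count: 8 out of 16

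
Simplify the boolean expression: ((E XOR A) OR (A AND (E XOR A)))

By absorption (E OR (E AND v) = E):
= (E XOR A)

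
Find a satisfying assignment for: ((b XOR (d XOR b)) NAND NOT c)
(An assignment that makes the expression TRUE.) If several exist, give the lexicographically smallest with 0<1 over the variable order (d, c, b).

d=0, c=0, b=0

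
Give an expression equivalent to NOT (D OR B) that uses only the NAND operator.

(((D NAND D) NAND (B NAND B)) NAND ((D NAND D) NAND (B NAND B)))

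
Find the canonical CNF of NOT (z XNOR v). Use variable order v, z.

(v OR z) AND (NOT v OR NOT z)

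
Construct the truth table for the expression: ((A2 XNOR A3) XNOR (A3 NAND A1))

A1 | A2 | A3 | Output
---------------------
0 | 0 | 0 | 1
0 | 0 | 1 | 0
0 | 1 | 0 | 0
0 | 1 | 1 | 1
1 | 0 | 0 | 1
1 | 0 | 1 | 1
1 | 1 | 0 | 0
1 | 1 | 1 | 0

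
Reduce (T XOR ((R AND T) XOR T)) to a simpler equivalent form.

By XOR self-cancellation ((E XOR v) XOR v = E):
= (R AND T)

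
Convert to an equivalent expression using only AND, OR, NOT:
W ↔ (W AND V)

(W AND (W AND V)) OR (NOT W AND NOT (W AND V))
(Biconditional = both true or both false)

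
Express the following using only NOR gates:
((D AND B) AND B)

((((D NOR D) NOR (B NOR B)) NOR ((D NOR D) NOR (B NOR B))) NOR (B NOR B))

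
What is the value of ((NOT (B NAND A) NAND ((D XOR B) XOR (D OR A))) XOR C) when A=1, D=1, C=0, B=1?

Substituting: ((NOT (1 NAND 1) NAND ((1 XOR 1) XOR (1 OR 1))) XOR 0)
= 0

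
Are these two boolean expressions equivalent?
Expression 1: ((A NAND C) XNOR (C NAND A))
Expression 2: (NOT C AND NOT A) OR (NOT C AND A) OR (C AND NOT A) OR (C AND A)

Yes, they are equivalent — the two output columns agree on all 4 assignments:
C | A | Expression 1 | Expression 2
-----------------------------------
0 | 0 | 1 | 1
0 | 1 | 1 | 1
1 | 0 | 1 | 1
1 | 1 | 1 | 1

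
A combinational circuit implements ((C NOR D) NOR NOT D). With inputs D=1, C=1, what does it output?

Substituting: ((1 NOR 1) NOR NOT 1)
= 1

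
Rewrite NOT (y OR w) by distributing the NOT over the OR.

NOT y AND NOT w
De Morgan's: NOT(OR of terms) = AND of negations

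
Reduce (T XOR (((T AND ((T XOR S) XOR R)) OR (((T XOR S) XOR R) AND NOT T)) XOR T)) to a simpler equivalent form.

By XOR self-cancellation ((E XOR v) XOR v = E) then distribution ((E AND v) OR (E AND NOT v) = E):
= ((T XOR S) XOR R)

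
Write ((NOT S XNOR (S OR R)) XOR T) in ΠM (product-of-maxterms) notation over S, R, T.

ΠM(0, 3, 4, 6) = (S OR R OR T) AND (S OR NOT R OR NOT T) AND (NOT S OR R OR T) AND (NOT S OR NOT R OR T)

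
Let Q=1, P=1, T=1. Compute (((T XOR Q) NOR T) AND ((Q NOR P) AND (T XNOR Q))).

Substituting: (((1 XOR 1) NOR 1) AND ((1 NOR 1) AND (1 XNOR 1)))
= 0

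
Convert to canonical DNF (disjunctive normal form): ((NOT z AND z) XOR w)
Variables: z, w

(NOT z AND w) OR (z AND w)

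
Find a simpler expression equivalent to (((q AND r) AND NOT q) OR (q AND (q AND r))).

By distribution ((E AND v) OR (E AND NOT v) = E):
= (q AND r)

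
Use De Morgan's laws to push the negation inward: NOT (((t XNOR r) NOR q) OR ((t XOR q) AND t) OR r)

NOT ((t XNOR r) NOR q) AND NOT ((t XOR q) AND t) AND NOT r
De Morgan's: NOT(OR of terms) = AND of negations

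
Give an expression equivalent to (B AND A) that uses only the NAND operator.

((B NAND A) NAND (B NAND A))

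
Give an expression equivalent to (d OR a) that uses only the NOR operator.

((d NOR a) NOR (d NOR a))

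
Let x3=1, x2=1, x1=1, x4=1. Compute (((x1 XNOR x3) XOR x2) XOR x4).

Substituting: (((1 XNOR 1) XOR 1) XOR 1)
= 1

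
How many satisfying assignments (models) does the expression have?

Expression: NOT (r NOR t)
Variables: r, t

Satisfying assignments: (0,1), (1,0), (1,1)
Count: 3 out of 4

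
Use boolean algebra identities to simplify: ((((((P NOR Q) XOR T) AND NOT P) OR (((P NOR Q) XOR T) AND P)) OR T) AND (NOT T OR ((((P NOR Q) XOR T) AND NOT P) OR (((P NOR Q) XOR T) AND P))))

By distribution ((E OR v) AND (E OR NOT v) = E) then distribution ((E AND v) OR (E AND NOT v) = E):
= ((P NOR Q) XOR T)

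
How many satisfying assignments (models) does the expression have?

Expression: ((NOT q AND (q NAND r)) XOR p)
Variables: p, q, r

Satisfying assignments: (0,0,0), (0,0,1), (1,1,0), (1,1,1)
Count: 4 out of 8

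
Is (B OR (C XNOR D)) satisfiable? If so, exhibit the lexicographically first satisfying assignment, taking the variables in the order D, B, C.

D=0, B=0, C=0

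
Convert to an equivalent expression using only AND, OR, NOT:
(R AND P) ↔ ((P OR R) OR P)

((R AND P) AND ((P OR R) OR P)) OR (NOT (R AND P) AND NOT ((P OR R) OR P))
(Biconditional = both true or both false)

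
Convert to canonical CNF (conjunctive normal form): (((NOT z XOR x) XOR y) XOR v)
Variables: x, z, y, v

(x OR z OR y OR NOT v) AND (x OR z OR NOT y OR v) AND (x OR NOT z OR y OR v) AND (x OR NOT z OR NOT y OR NOT v) AND (NOT x OR z OR y OR v) AND (NOT x OR z OR NOT y OR NOT v) AND (NOT x OR NOT z OR y OR NOT v) AND (NOT x OR NOT z OR NOT y OR v)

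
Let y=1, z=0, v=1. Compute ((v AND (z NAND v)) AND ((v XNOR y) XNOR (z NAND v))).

Substituting: ((1 AND (0 NAND 1)) AND ((1 XNOR 1) XNOR (0 NAND 1)))
= 1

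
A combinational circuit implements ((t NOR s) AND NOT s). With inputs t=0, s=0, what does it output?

Substituting: ((0 NOR 0) AND NOT 0)
= 1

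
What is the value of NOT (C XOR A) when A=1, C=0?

Substituting: NOT (0 XOR 1)
= 0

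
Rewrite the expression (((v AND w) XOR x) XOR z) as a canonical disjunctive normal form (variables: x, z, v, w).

(NOT x AND NOT z AND v AND w) OR (NOT x AND z AND NOT v AND NOT w) OR (NOT x AND z AND NOT v AND w) OR (NOT x AND z AND v AND NOT w) OR (x AND NOT z AND NOT v AND NOT w) OR (x AND NOT z AND NOT v AND w) OR (x AND NOT z AND v AND NOT w) OR (x AND z AND v AND w)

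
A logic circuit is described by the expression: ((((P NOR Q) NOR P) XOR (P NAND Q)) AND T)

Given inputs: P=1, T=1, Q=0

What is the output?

Substituting: ((((1 NOR 0) NOR 1) XOR (1 NAND 0)) AND 1)
= 1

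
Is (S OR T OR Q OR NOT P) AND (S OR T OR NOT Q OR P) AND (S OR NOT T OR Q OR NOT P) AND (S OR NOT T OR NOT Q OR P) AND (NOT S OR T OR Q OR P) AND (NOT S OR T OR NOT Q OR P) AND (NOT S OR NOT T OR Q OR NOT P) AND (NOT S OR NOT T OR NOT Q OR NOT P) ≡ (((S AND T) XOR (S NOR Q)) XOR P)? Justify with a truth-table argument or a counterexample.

Yes, they are equivalent — the two output columns agree on all 16 assignments:
S | T | Q | P | Expression 1 | Expression 2
-------------------------------------------
0 | 0 | 0 | 0 | 1 | 1
0 | 0 | 0 | 1 | 0 | 0
0 | 0 | 1 | 0 | 0 | 0
0 | 0 | 1 | 1 | 1 | 1
0 | 1 | 0 | 0 | 1 | 1
0 | 1 | 0 | 1 | 0 | 0
0 | 1 | 1 | 0 | 0 | 0
0 | 1 | 1 | 1 | 1 | 1
1 | 0 | 0 | 0 | 0 | 0
1 | 0 | 0 | 1 | 1 | 1
1 | 0 | 1 | 0 | 0 | 0
1 | 0 | 1 | 1 | 1 | 1
1 | 1 | 0 | 0 | 1 | 1
1 | 1 | 0 | 1 | 0 | 0
1 | 1 | 1 | 0 | 1 | 1
1 | 1 | 1 | 1 | 0 | 0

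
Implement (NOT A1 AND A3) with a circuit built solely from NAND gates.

(((A1 NAND A1) NAND A3) NAND ((A1 NAND A1) NAND A3))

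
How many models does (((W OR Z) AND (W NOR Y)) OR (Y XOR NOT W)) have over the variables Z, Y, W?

Satisfying assignments: (0,0,0), (0,1,1), (1,0,0), (1,1,1)
Count: 4 out of 8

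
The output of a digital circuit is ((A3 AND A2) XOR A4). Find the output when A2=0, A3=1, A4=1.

Substituting: ((1 AND 0) XOR 1)
= 1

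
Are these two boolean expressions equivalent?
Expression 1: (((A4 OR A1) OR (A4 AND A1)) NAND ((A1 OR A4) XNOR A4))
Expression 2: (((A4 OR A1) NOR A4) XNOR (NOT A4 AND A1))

No. Counterexample: with A4=0, A1=0, Expression 1 = 1 but Expression 2 = 0.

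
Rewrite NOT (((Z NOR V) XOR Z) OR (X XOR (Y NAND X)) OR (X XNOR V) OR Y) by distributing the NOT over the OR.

NOT ((Z NOR V) XOR Z) AND NOT (X XOR (Y NAND X)) AND NOT (X XNOR V) AND NOT Y
De Morgan's: NOT(OR of terms) = AND of negations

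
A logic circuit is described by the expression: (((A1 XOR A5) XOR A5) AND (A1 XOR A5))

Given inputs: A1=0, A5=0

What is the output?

Substituting: (((0 XOR 0) XOR 0) AND (0 XOR 0))
= 0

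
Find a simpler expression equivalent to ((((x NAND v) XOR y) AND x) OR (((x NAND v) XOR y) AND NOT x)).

By distribution ((E AND v) OR (E AND NOT v) = E):
= ((x NAND v) XOR y)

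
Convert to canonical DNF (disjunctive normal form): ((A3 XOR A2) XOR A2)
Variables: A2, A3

(NOT A2 AND A3) OR (A2 AND A3)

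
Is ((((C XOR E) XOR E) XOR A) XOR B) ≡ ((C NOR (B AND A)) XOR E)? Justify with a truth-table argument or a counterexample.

No. Counterexample: with A=0, B=0, C=0, E=0, Expression 1 = 0 but Expression 2 = 1.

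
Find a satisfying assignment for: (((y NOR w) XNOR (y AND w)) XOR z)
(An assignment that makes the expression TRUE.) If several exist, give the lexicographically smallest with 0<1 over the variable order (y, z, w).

y=0, z=0, w=1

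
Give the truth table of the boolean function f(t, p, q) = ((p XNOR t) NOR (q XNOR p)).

t | p | q | Output
------------------
0 | 0 | 0 | 0
0 | 0 | 1 | 0
0 | 1 | 0 | 1
0 | 1 | 1 | 0
1 | 0 | 0 | 0
1 | 0 | 1 | 1
1 | 1 | 0 | 0
1 | 1 | 1 | 0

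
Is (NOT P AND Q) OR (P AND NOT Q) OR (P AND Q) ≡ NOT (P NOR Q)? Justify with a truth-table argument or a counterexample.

Yes, they are equivalent — the two output columns agree on all 4 assignments:
P | Q | Expression 1 | Expression 2
-----------------------------------
0 | 0 | 0 | 0
0 | 1 | 1 | 1
1 | 0 | 1 | 1
1 | 1 | 1 | 1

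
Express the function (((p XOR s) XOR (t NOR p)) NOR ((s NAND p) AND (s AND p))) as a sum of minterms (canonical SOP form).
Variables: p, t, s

Σm(1, 2, 5, 7) = (NOT p AND NOT t AND s) OR (NOT p AND t AND NOT s) OR (p AND NOT t AND s) OR (p AND t AND s)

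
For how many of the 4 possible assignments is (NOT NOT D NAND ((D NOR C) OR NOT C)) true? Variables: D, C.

Satisfying assignments: (0,0), (0,1), (1,1)
Count: 3 out of 4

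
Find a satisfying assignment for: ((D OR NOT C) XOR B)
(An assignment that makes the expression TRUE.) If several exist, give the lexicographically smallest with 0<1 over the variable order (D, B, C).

D=0, B=0, C=0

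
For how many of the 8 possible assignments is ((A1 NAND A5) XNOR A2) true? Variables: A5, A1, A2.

Satisfying assignments: (0,0,1), (0,1,1), (1,0,1), (1,1,0)
Count: 4 out of 8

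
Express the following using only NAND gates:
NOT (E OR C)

(((E NAND E) NAND (C NAND C)) NAND ((E NAND E) NAND (C NAND C)))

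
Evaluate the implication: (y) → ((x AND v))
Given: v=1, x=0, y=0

Antecedent (y) = 0; consequent ((x AND v)) = 0.
0 → 0 = 1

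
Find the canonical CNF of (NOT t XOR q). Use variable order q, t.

(q OR NOT t) AND (NOT q OR t)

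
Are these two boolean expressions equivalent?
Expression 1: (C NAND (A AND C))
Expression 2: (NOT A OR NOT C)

Yes, they are equivalent — the two output columns agree on all 4 assignments:
A | C | Expression 1 | Expression 2
-----------------------------------
0 | 0 | 1 | 1
0 | 1 | 1 | 1
1 | 0 | 1 | 1
1 | 1 | 0 | 0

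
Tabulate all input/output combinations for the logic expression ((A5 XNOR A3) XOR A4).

A5 | A4 | A3 | Output
---------------------
0 | 0 | 0 | 1
0 | 0 | 1 | 0
0 | 1 | 0 | 0
0 | 1 | 1 | 1
1 | 0 | 0 | 0
1 | 0 | 1 | 1
1 | 1 | 0 | 1
1 | 1 | 1 | 0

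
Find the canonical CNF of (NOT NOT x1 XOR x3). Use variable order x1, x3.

(x1 OR x3) AND (NOT x1 OR NOT x3)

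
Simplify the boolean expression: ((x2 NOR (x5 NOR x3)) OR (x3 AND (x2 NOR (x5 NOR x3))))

By absorption (E OR (E AND v) = E):
= (x2 NOR (x5 NOR x3))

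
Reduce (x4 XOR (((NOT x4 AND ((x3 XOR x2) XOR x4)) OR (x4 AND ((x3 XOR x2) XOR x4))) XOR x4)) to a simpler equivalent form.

By XOR self-cancellation ((E XOR v) XOR v = E) then distribution ((E AND v) OR (E AND NOT v) = E):
= ((x3 XOR x2) XOR x4)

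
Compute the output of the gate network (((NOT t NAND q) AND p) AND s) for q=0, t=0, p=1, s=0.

Substituting: (((NOT 0 NAND 0) AND 1) AND 0)
= 0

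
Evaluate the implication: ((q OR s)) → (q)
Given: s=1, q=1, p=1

Antecedent ((q OR s)) = 1; consequent (q) = 1.
1 → 1 = 1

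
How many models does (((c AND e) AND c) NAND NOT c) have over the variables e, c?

Satisfying assignments: (0,0), (0,1), (1,0), (1,1)
Count: 4 out of 4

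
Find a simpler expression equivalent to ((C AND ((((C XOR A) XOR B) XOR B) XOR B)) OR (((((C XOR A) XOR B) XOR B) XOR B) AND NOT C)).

By distribution ((E AND v) OR (E AND NOT v) = E) then XOR self-cancellation ((E XOR v) XOR v = E):
= ((C XOR A) XOR B)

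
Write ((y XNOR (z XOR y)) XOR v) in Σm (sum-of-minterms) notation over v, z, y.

Σm(0, 1, 6, 7) = (NOT v AND NOT z AND NOT y) OR (NOT v AND NOT z AND y) OR (v AND z AND NOT y) OR (v AND z AND y)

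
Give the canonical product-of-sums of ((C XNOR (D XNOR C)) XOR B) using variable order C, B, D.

ΠM(0, 3, 4, 7) = (C OR B OR D) AND (C OR NOT B OR NOT D) AND (NOT C OR B OR D) AND (NOT C OR NOT B OR NOT D)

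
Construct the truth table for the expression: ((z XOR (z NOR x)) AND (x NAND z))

x | z | Output
--------------
0 | 0 | 1
0 | 1 | 1
1 | 0 | 0
1 | 1 | 0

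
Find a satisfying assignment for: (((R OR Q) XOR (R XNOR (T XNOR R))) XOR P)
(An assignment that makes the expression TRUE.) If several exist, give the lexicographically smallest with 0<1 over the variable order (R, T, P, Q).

R=0, T=0, P=0, Q=1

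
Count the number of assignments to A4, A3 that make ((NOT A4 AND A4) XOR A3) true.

Satisfying assignments: (0,1), (1,1)
Count: 2 out of 4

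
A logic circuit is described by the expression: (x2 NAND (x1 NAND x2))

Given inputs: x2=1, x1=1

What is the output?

Substituting: (1 NAND (1 NAND 1))
= 1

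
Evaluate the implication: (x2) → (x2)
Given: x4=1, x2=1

Antecedent (x2) = 1; consequent (x2) = 1.
1 → 1 = 1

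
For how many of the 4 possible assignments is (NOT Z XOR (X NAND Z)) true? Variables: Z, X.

Satisfying assignments: (1,0)
Count: 1 out of 4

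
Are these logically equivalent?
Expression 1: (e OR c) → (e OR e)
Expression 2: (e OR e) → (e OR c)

No, Converse is not equivalent to original (counterexample: c=1, e=0)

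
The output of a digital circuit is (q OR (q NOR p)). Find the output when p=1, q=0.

Substituting: (0 OR (0 NOR 1))
= 0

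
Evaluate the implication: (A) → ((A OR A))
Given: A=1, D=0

Antecedent (A) = 1; consequent ((A OR A)) = 1.
1 → 1 = 1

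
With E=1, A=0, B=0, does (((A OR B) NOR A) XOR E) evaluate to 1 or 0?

Substituting: (((0 OR 0) NOR 0) XOR 1)
= 0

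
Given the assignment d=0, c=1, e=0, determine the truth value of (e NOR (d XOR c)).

Substituting: (0 NOR (0 XOR 1))
= 0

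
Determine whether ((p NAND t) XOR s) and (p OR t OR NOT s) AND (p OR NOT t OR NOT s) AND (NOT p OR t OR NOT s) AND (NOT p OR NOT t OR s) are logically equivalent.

Yes, they are equivalent — the two output columns agree on all 8 assignments:
p | t | s | Expression 1 | Expression 2
---------------------------------------
0 | 0 | 0 | 1 | 1
0 | 0 | 1 | 0 | 0
0 | 1 | 0 | 1 | 1
0 | 1 | 1 | 0 | 0
1 | 0 | 0 | 1 | 1
1 | 0 | 1 | 0 | 0
1 | 1 | 0 | 0 | 0
1 | 1 | 1 | 1 | 1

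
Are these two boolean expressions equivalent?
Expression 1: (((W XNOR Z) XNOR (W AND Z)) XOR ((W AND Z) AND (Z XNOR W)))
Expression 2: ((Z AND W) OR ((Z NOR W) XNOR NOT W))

No. Counterexample: with W=0, Z=0, Expression 1 = 0 but Expression 2 = 1.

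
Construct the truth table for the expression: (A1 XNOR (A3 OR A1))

A1 | A3 | Output
----------------
0 | 0 | 1
0 | 1 | 0
1 | 0 | 1
1 | 1 | 1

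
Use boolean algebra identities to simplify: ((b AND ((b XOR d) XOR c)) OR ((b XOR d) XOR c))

By absorption (E OR (E AND v) = E):
= ((b XOR d) XOR c)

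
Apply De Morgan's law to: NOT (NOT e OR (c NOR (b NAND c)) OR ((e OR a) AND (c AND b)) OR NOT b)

e AND NOT (c NOR (b NAND c)) AND NOT ((e OR a) AND (c AND b)) AND b
De Morgan's: NOT(OR of terms) = AND of negations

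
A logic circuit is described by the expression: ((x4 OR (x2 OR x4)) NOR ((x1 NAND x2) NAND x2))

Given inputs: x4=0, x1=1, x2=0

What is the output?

Substituting: ((0 OR (0 OR 0)) NOR ((1 NAND 0) NAND 0))
= 0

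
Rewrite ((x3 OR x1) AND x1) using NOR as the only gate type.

((((x3 NOR x1) NOR (x3 NOR x1)) NOR ((x3 NOR x1) NOR (x3 NOR x1))) NOR (x1 NOR x1))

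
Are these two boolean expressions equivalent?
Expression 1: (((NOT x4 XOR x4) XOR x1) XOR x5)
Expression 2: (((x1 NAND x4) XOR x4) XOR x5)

No. Counterexample: with x1=0, x4=1, x5=0, Expression 1 = 1 but Expression 2 = 0.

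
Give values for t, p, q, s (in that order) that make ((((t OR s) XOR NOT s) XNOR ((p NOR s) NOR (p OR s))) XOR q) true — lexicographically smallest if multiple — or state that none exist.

t=0, p=0, q=1, s=0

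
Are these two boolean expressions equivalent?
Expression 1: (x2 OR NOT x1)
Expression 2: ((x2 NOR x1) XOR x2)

Yes, they are equivalent — the two output columns agree on all 4 assignments:
x2 | x1 | Expression 1 | Expression 2
-------------------------------------
0 | 0 | 1 | 1
0 | 1 | 0 | 0
1 | 0 | 1 | 1
1 | 1 | 1 | 1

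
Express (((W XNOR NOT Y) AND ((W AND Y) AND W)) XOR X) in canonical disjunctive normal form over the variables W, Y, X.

(NOT W AND NOT Y AND X) OR (NOT W AND Y AND X) OR (W AND NOT Y AND X) OR (W AND Y AND X)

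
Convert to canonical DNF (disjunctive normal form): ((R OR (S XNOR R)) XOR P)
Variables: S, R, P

(NOT S AND NOT R AND NOT P) OR (NOT S AND R AND NOT P) OR (S AND NOT R AND P) OR (S AND R AND NOT P)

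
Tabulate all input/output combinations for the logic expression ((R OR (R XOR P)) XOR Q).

P | R | Q | Output
------------------
0 | 0 | 0 | 0
0 | 0 | 1 | 1
0 | 1 | 0 | 1
0 | 1 | 1 | 0
1 | 0 | 0 | 1
1 | 0 | 1 | 0
1 | 1 | 0 | 1
1 | 1 | 1 | 0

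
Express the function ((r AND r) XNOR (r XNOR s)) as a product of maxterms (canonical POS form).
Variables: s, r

ΠM(0, 1) = (s OR r) AND (s OR NOT r)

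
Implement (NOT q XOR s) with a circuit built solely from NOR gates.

(((((q NOR q) NOR s) NOR ((q NOR q) NOR s)) NOR (((q NOR q) NOR s) NOR ((q NOR q) NOR s))) NOR (((((q NOR q) NOR (q NOR q)) NOR (s NOR s)) NOR (((q NOR q) NOR (q NOR q)) NOR (s NOR s))) NOR ((((q NOR q) NOR (q NOR q)) NOR (s NOR s)) NOR (((q NOR q) NOR (q NOR q)) NOR (s NOR s)))))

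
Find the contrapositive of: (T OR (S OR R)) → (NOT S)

Contrapositive: S → NOT (T OR (S OR R))
Note: A statement and its contrapositive are logically equivalent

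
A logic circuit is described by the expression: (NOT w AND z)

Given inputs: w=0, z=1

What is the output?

Substituting: (NOT 0 AND 1)
= 1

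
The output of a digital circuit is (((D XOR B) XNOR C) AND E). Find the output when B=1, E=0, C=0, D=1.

Substituting: (((1 XOR 1) XNOR 0) AND 0)
= 0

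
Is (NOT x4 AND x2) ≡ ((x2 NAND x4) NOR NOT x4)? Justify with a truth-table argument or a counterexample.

No. Counterexample: with x4=0, x2=1, Expression 1 = 1 but Expression 2 = 0.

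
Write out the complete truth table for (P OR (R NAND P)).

P | R | Output
--------------
0 | 0 | 1
0 | 1 | 1
1 | 0 | 1
1 | 1 | 1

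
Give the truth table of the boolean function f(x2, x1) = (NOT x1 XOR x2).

x2 | x1 | Output
----------------
0 | 0 | 1
0 | 1 | 0
1 | 0 | 0
1 | 1 | 1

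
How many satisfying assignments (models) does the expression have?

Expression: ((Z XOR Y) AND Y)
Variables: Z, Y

Satisfying assignments: (0,1)
Count: 1 out of 4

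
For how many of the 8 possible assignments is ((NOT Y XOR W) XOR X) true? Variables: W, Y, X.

Satisfying assignments: (0,0,0), (0,1,1), (1,0,1), (1,1,0)
Count: 4 out of 8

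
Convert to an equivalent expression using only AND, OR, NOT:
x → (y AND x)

NOT x OR (y AND x)
(Implication elimination: A → B = NOT A OR B)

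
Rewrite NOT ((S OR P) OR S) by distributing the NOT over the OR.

NOT (S OR P) AND NOT S
De Morgan's: NOT(OR of terms) = AND of negations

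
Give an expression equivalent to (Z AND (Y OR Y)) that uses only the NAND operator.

((Z NAND ((Y NAND Y) NAND (Y NAND Y))) NAND (Z NAND ((Y NAND Y) NAND (Y NAND Y))))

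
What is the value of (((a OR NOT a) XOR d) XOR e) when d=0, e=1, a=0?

Substituting: (((0 OR NOT 0) XOR 0) XOR 1)
= 0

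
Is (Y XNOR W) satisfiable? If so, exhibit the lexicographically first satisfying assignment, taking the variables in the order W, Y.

W=0, Y=0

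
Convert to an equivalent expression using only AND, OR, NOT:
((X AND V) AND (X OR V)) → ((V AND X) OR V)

NOT ((X AND V) AND (X OR V)) OR ((V AND X) OR V)
(Implication elimination: A → B = NOT A OR B)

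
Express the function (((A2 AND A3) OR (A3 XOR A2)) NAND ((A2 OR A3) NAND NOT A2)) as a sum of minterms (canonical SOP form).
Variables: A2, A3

Σm(0, 1) = (NOT A2 AND NOT A3) OR (NOT A2 AND A3)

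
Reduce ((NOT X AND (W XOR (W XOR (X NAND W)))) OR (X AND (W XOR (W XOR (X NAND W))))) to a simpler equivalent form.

By distribution ((E AND v) OR (E AND NOT v) = E) then XOR self-cancellation ((E XOR v) XOR v = E):
= (X NAND W)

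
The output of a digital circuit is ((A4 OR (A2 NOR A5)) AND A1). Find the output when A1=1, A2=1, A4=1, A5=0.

Substituting: ((1 OR (1 NOR 0)) AND 1)
= 1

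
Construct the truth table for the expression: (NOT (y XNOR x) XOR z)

y | z | x | Output
------------------
0 | 0 | 0 | 0
0 | 0 | 1 | 1
0 | 1 | 0 | 1
0 | 1 | 1 | 0
1 | 0 | 0 | 1
1 | 0 | 1 | 0
1 | 1 | 0 | 0
1 | 1 | 1 | 1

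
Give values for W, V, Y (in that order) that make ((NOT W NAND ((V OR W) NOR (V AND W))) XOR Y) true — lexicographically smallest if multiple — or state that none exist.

W=0, V=0, Y=1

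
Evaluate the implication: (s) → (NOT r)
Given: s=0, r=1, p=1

Antecedent (s) = 0; consequent (NOT r) = 0.
0 → 0 = 1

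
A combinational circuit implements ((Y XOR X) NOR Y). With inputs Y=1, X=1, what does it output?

Substituting: ((1 XOR 1) NOR 1)
= 0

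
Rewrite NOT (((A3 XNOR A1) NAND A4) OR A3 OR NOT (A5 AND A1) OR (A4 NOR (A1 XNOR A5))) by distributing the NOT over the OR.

NOT ((A3 XNOR A1) NAND A4) AND NOT A3 AND (A5 AND A1) AND NOT (A4 NOR (A1 XNOR A5))
De Morgan's: NOT(OR of terms) = AND of negations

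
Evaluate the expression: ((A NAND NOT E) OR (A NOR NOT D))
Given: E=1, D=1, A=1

Substituting: ((1 NAND NOT 1) OR (1 NOR NOT 1))
= 1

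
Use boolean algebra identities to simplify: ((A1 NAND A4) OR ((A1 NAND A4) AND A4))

By absorption (E OR (E AND v) = E):
= (A1 NAND A4)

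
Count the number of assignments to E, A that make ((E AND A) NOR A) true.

Satisfying assignments: (0,0), (1,0)
Count: 2 out of 4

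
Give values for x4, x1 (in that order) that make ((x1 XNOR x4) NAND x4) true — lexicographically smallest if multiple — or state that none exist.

x4=0, x1=0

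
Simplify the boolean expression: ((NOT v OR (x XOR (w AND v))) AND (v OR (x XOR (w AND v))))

By distribution ((E OR v) AND (E OR NOT v) = E):
= (x XOR (w AND v))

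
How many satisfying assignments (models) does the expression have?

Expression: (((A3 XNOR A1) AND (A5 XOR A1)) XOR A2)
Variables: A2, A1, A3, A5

Satisfying assignments: (0,0,0,1), (0,1,1,0), (1,0,0,0), (1,0,1,0), (1,0,1,1), (1,1,0,0), (1,1,0,1), (1,1,1,1)
Count: 8 out of 16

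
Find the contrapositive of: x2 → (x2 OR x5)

Contrapositive: NOT (x2 OR x5) → NOT x2
Note: A statement and its contrapositive are logically equivalent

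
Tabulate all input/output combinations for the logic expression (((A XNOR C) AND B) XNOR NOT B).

B | C | A | Output
------------------
0 | 0 | 0 | 0
0 | 0 | 1 | 0
0 | 1 | 0 | 0
0 | 1 | 1 | 0
1 | 0 | 0 | 0
1 | 0 | 1 | 1
1 | 1 | 0 | 1
1 | 1 | 1 | 0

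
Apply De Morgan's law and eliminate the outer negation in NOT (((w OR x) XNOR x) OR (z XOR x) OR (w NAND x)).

NOT ((w OR x) XNOR x) AND NOT (z XOR x) AND NOT (w NAND x)
De Morgan's: NOT(OR of terms) = AND of negations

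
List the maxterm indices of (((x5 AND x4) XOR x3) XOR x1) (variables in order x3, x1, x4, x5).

ΠM(0, 1, 2, 7, 11, 12, 13, 14) = (x3 OR x1 OR x4 OR x5) AND (x3 OR x1 OR x4 OR NOT x5) AND (x3 OR x1 OR NOT x4 OR x5) AND (x3 OR NOT x1 OR NOT x4 OR NOT x5) AND (NOT x3 OR x1 OR NOT x4 OR NOT x5) AND (NOT x3 OR NOT x1 OR x4 OR x5) AND (NOT x3 OR NOT x1 OR x4 OR NOT x5) AND (NOT x3 OR NOT x1 OR NOT x4 OR x5)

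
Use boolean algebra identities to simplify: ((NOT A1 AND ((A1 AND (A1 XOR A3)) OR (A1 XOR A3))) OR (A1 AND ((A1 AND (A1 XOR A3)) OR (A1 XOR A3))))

By distribution ((E AND v) OR (E AND NOT v) = E) then absorption (E OR (E AND v) = E):
= (A1 XOR A3)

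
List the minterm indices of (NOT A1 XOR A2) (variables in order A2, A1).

Σm(0, 3) = (NOT A2 AND NOT A1) OR (A2 AND A1)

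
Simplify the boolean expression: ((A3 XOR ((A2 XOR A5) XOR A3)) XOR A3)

By XOR self-cancellation ((E XOR v) XOR v = E):
= ((A2 XOR A5) XOR A3)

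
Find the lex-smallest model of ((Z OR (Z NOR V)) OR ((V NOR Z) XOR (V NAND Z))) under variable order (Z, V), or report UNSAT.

Z=0, V=0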